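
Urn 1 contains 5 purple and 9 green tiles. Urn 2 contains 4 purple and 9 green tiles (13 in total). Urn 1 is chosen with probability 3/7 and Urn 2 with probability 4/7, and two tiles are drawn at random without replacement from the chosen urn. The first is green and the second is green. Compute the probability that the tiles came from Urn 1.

P(E | Urn 1) = 36/91; P(E | Urn 2) = 6/13.
P(E) = 3/7·36/91 + 4/7·6/13 = 276/637.
By Bayes' rule, P(Urn 1 | E) = 108/637 / 276/637 = 9/23 ≈ 0.3913.

9/23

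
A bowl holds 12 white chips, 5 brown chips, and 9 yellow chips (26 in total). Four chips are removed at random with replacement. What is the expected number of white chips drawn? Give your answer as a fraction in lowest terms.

24/13

By linearity of expectation, E[X] = Σ P(draw i is white); each independent draw has P(white) = 12/26.
E[X] = 4 · 12/26 = 24/13 ≈ 1.8462.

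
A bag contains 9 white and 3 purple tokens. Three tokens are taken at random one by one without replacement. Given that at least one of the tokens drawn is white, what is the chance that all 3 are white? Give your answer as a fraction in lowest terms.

P(all 3 white) = C(9,3)/C(12,3) = 21/55; P(at least one white) = 1 − C(3,3)/C(12,3) = 219/220.
Since 'all 3 white' ⊆ 'at least one white', P(all 3 | at least one) = 21/55 / 219/220 = 28/73 ≈ 0.3836.

28/73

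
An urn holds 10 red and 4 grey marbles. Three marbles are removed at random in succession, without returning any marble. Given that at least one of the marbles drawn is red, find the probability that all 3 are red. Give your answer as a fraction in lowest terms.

P(all 3 red) = C(10,3)/C(14,3) = 30/91; P(at least one red) = 1 − C(4,3)/C(14,3) = 90/91.
Since 'all 3 red' ⊆ 'at least one red', P(all 3 | at least one) = 30/91 / 90/91 = 1/3 ≈ 0.3333.

1/3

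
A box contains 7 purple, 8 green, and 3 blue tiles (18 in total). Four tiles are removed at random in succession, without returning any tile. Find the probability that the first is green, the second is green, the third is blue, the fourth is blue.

7/1530

Multiply the conditional probability of each draw in order, without replacement, so each draw removes one from its color and from the total.
P = (8/18) · (7/17) · (3/16) · (2/15) = 7/1530 ≈ 0.0046.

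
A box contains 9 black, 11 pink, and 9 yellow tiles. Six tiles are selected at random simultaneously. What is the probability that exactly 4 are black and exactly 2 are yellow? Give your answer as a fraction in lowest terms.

Unordered draws without replacement: count favorable combinations over C(29,6).
Favorable = C(9,4) · C(11,0) · C(9,2) = 4536; total = C(29,6) = 475020.
P = 4536/475020 = 18/1885 ≈ 0.0095.

18/1885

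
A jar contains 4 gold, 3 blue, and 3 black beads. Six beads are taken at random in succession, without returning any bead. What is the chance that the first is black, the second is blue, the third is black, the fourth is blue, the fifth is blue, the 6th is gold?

Multiply the conditional probability of each draw in order, without replacement, so each draw removes one from its color and from the total.
P = (3/10) · (3/9) · (2/8) · (2/7) · (1/6) · (4/5) = 1/1050 ≈ 0.0010.

1/1050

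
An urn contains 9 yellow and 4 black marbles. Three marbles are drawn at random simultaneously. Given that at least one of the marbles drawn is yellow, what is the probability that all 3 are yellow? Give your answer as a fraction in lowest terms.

14/47

P(all 3 yellow) = C(9,3)/C(13,3) = 42/143; P(at least one yellow) = 1 − C(4,3)/C(13,3) = 141/143.
Since 'all 3 yellow' ⊆ 'at least one yellow', P(all 3 | at least one) = 42/143 / 141/143 = 14/47 ≈ 0.2979.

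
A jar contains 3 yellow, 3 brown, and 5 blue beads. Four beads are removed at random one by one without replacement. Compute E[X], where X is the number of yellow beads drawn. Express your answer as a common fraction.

12/11

By linearity of expectation, E[X] = Σ P(draw i is yellow); by symmetry each draw (even without replacement) has P(yellow) = 3/11.
E[X] = 4 · 3/11 = 12/11 ≈ 1.0909.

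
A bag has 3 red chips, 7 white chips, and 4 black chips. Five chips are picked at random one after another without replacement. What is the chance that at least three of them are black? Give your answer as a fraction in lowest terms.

95/1001

Sum the hypergeometric tail for j = 3,…,4 black chips.
Favorable = C(4,3)·C(10,2) + C(4,4)·C(10,1) = 190; total = C(14,5) = 2002.
P = 190/2002 = 95/1001 ≈ 0.0949.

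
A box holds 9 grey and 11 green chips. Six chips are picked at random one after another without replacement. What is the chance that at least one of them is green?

3223/3230

Use the complement: P(at least one green) = 1 − P(no green).
P(none) = C(9,6)/C(20,6) = 84/38760.
So P = 1 − 84/38760 = 3223/3230 ≈ 0.9978.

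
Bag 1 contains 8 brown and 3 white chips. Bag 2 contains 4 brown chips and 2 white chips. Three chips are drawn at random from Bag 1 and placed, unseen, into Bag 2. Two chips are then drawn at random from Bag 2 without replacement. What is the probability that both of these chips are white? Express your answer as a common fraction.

7/90

Condition on how many of the transferred chips are white (from Bag 1: 3 white of 11; then Bag 2 has 9 total).
  0 white: C(3,0)C(8,3)/C(11,3) = 56/165; then P = C(2,2)/C(9,2) = 1/36
  1 white: C(3,1)C(8,2)/C(11,3) = 28/55; then P = C(3,2)/C(9,2) = 1/12
  2 white: C(3,2)C(8,1)/C(11,3) = 8/55; then P = C(4,2)/C(9,2) = 1/6
  3 white: C(3,3)C(8,0)/C(11,3) = 1/165; then P = C(5,2)/C(9,2) = 5/18
P(both white) = 7/90 ≈ 0.0778.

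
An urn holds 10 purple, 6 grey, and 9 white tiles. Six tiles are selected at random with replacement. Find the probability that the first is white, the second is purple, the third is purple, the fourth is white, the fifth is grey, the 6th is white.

Multiply the conditional probability of each draw in order, with replacement (the composition resets each draw).
P = (9/25) · (10/25) · (10/25) · (9/25) · (6/25) · (9/25) = 17496/9765625 ≈ 0.0018.

17496/9765625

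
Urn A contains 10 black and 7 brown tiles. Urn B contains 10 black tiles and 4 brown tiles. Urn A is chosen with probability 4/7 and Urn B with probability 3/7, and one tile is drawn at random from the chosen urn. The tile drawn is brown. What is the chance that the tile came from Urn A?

P(brown | Urn A) = 7/17; P(brown | Urn B) = 2/7.
P(brown) = 4/7·7/17 + 3/7·2/7 = 298/833.
By Bayes' rule, P(Urn A | brown) = 4/17 / 298/833 = 98/149 ≈ 0.6577.

98/149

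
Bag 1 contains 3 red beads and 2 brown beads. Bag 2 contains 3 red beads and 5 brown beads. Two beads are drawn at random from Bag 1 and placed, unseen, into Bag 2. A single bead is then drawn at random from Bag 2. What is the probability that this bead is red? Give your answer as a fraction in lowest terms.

Condition on how many of the transferred beads are red (from Bag 1: 3 red of 5; then Bag 2 has 10 total).
  0 red: C(3,0)C(2,2)/C(5,2) = 1/10; then P = 3/10
  1 red: C(3,1)C(2,1)/C(5,2) = 3/5; then P = 4/10
  2 red: C(3,2)C(2,0)/C(5,2) = 3/10; then P = 5/10
P(red from Bag 2) = 21/50 ≈ 0.4200.

21/50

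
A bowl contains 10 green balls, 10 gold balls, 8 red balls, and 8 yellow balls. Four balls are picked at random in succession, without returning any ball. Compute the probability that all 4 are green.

Unordered draws without replacement: count favorable combinations over C(36,4).
Favorable = C(10,4) · C(10,0) · C(8,0) · C(8,0) = 210; total = C(36,4) = 58905.
P = 210/58905 = 2/561 ≈ 0.0036.

2/561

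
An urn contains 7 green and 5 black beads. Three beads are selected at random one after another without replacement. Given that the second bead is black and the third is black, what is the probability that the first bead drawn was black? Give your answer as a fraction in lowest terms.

3/10

P(first=black and the second bead is black and the third is black) = (5/12)·(4/11)·(3/10) = 1/22.
P(E) = Σ over first color = 7/66 + 1/22 = 5/33.
By Bayes, P(first=black | E) = 1/22 / 5/33 = 3/10 ≈ 0.3000.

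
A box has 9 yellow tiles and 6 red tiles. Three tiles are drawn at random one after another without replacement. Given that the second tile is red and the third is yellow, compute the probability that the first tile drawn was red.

P(first=red and the second tile is red and the third is yellow) = (6/15)·(5/14)·(9/13) = 9/91.
P(E) = Σ over first color = 72/455 + 9/91 = 9/35.
By Bayes, P(first=red | E) = 9/91 / 9/35 = 5/13 ≈ 0.3846.

5/13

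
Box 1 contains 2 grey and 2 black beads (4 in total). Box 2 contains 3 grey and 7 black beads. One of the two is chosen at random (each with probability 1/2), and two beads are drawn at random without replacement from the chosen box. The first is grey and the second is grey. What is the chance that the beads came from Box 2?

P(E | Box 1) = 1/6; P(E | Box 2) = 1/15.
P(E) = 1/2·1/6 + 1/2·1/15 = 7/60.
By Bayes' rule, P(Box 2 | E) = 1/30 / 7/60 = 2/7 ≈ 0.2857.

2/7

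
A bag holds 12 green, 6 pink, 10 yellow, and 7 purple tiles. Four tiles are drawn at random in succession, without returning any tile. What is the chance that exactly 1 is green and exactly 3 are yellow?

36/1309

Unordered draws without replacement: count favorable combinations over C(35,4).
Favorable = C(12,1) · C(6,0) · C(10,3) · C(7,0) = 1440; total = C(35,4) = 52360.
P = 1440/52360 = 36/1309 ≈ 0.0275.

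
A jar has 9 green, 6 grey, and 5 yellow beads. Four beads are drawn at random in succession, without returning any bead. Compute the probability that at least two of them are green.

202/323

Sum the hypergeometric tail for j = 2,…,4 green beads.
Favorable = C(9,2)·C(11,2) + C(9,3)·C(11,1) + C(9,4)·C(11,0) = 3030; total = C(20,4) = 4845.
P = 3030/4845 = 202/323 ≈ 0.6254.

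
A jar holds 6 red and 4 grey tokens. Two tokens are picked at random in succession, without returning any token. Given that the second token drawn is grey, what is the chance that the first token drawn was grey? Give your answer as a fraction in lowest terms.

1/3

P(first=grey and the second token drawn is grey) = (4/10)·(3/9) = 2/15.
P(the second token drawn is grey) = Σ over first color = 4/15 + 2/15 = 2/5.
By Bayes, P(first=grey | the second token drawn is grey) = 2/15 / 2/5 = 1/3 ≈ 0.3333.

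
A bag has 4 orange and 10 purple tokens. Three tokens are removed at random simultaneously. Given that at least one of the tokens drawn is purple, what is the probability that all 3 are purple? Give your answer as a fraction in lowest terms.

P(all 3 purple) = C(10,3)/C(14,3) = 30/91; P(at least one purple) = 1 − C(4,3)/C(14,3) = 90/91.
Since 'all 3 purple' ⊆ 'at least one purple', P(all 3 | at least one) = 30/91 / 90/91 = 1/3 ≈ 0.3333.

1/3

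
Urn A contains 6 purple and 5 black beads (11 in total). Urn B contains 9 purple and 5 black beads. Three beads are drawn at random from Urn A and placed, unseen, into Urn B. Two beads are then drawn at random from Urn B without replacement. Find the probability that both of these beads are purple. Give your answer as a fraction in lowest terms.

Condition on how many of the transferred beads are purple (from Urn A: 6 purple of 11; then Urn B has 17 total).
  0 purple: C(6,0)C(5,3)/C(11,3) = 2/33; then P = C(9,2)/C(17,2) = 9/34
  1 purple: C(6,1)C(5,2)/C(11,3) = 4/11; then P = C(10,2)/C(17,2) = 45/136
  2 purple: C(6,2)C(5,1)/C(11,3) = 5/11; then P = C(11,2)/C(17,2) = 55/136
  3 purple: C(6,3)C(5,0)/C(11,3) = 4/33; then P = C(12,2)/C(17,2) = 33/68
P(both purple) = 567/1496 ≈ 0.3790.

567/1496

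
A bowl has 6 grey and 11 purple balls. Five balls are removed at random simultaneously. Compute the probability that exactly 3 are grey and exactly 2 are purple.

Unordered draws without replacement: count favorable combinations over C(17,5).
Favorable = C(6,3) · C(11,2) = 1100; total = C(17,5) = 6188.
P = 1100/6188 = 275/1547 ≈ 0.1778.

275/1547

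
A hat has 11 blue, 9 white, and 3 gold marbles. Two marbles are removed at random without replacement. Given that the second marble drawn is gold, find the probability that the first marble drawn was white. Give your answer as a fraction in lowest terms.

9/22

P(first=white and the second marble drawn is gold) = (9/23)·(3/22) = 27/506.
P(the second marble drawn is gold) = Σ over first color = 3/46 + 27/506 + 3/253 = 3/23.
By Bayes, P(first=white | the second marble drawn is gold) = 27/506 / 3/23 = 9/22 ≈ 0.4091.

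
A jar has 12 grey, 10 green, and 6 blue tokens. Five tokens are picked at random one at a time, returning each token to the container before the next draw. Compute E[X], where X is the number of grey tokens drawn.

15/7

By linearity of expectation, E[X] = Σ P(draw i is grey); each independent draw has P(grey) = 12/28.
E[X] = 5 · 12/28 = 15/7 ≈ 2.1429.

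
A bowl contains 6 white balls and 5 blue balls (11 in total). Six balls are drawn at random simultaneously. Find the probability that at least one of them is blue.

461/462

Use the complement: P(at least one blue) = 1 − P(no blue).
P(none) = C(6,6)/C(11,6) = 1/462.
So P = 1 − 1/462 = 461/462 ≈ 0.9978.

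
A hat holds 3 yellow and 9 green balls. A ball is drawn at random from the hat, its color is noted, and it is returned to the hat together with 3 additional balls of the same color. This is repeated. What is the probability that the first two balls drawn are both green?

3/5

After a green draw the hat holds 12 green out of 15.
P = (9/12)·(12/15) = 3/5 ≈ 0.6000.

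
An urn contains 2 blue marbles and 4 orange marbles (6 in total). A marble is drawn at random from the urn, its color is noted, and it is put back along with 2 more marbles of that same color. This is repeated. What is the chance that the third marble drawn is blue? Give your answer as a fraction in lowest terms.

Sum over the four possibilities for the first two draws (blue/not-blue each), tracking how the blue count and total change by +2 per draw.
P(third is blue) = 1/3 ≈ 0.3333. (In a Pólya urn every draw has the same marginal probability 2/6.)

1/3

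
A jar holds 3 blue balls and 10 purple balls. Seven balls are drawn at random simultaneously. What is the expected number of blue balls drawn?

By linearity of expectation, E[X] = Σ P(draw i is blue); by symmetry each draw (even without replacement) has P(blue) = 3/13.
E[X] = 7 · 3/13 = 21/13 ≈ 1.6154.

21/13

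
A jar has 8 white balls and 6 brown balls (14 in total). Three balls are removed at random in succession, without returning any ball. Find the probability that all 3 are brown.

Unordered draws without replacement: count favorable combinations over C(14,3).
Favorable = C(8,0) · C(6,3) = 20; total = C(14,3) = 364.
P = 20/364 = 5/91 ≈ 0.0549.

5/91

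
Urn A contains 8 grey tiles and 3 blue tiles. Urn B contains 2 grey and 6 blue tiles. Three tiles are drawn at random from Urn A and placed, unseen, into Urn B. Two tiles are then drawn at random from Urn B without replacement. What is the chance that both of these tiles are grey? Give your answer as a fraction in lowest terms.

Condition on how many of the transferred tiles are grey (from Urn A: 8 grey of 11; then Urn B has 11 total).
  0 grey: C(8,0)C(3,3)/C(11,3) = 1/165; then P = C(2,2)/C(11,2) = 1/55
  1 grey: C(8,1)C(3,2)/C(11,3) = 8/55; then P = C(3,2)/C(11,2) = 3/55
  2 grey: C(8,2)C(3,1)/C(11,3) = 28/55; then P = C(4,2)/C(11,2) = 6/55
  3 grey: C(8,3)C(3,0)/C(11,3) = 56/165; then P = C(5,2)/C(11,2) = 2/11
P(both grey) = 379/3025 ≈ 0.1253.

379/3025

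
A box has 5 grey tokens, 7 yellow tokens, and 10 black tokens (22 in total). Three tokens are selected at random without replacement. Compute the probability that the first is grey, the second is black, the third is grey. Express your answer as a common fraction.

5/231

Multiply the conditional probability of each draw in order, without replacement, so each draw removes one from its color and from the total.
P = (5/22) · (10/21) · (4/20) = 5/231 ≈ 0.0216.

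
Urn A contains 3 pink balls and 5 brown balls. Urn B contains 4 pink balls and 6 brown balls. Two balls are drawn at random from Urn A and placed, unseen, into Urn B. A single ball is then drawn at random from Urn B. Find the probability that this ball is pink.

19/48

Condition on how many of the transferred balls are pink (from Urn A: 3 pink of 8; then Urn B has 12 total).
  0 pink: C(3,0)C(5,2)/C(8,2) = 5/14; then P = 4/12
  1 pink: C(3,1)C(5,1)/C(8,2) = 15/28; then P = 5/12
  2 pink: C(3,2)C(5,0)/C(8,2) = 3/28; then P = 6/12
P(pink from Urn B) = 19/48 ≈ 0.3958.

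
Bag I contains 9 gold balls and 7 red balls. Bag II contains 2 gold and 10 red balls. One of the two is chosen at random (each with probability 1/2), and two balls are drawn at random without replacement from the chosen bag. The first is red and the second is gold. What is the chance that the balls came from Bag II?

400/1093

P(E | Bag I) = 21/80; P(E | Bag II) = 5/33.
P(E) = 1/2·21/80 + 1/2·5/33 = 1093/5280.
By Bayes' rule, P(Bag II | E) = 5/66 / 1093/5280 = 400/1093 ≈ 0.3660.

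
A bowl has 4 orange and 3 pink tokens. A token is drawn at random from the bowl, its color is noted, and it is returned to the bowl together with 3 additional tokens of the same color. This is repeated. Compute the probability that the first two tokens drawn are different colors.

12/35

Either pink then orange, or orange then pink; after the first draw the total is 10.
P = (3/7)·(4/10) + (4/7)·(3/10) = 12/35 ≈ 0.3429.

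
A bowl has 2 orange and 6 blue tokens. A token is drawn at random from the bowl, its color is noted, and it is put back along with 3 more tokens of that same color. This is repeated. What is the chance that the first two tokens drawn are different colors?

Either orange then blue, or blue then orange; after the first draw the total is 11.
P = (2/8)·(6/11) + (6/8)·(2/11) = 3/11 ≈ 0.2727.

3/11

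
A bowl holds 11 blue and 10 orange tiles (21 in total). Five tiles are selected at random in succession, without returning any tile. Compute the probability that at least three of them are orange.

1018/2261

Sum the hypergeometric tail for j = 3,…,5 orange tiles.
Favorable = C(10,3)·C(11,2) + C(10,4)·C(11,1) + C(10,5)·C(11,0) = 9162; total = C(21,5) = 20349.
P = 9162/20349 = 1018/2261 ≈ 0.4502.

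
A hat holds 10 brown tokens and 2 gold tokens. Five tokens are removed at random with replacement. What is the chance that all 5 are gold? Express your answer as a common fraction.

Multiply the conditional probability of each draw in order, with replacement (the composition resets each draw).
P = (2/12) · (2/12) · (2/12) · (2/12) · (2/12) = 1/7776 ≈ 0.0001.

1/7776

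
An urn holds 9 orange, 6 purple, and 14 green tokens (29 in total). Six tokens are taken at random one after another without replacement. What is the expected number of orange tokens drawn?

54/29

By linearity of expectation, E[X] = Σ P(draw i is orange); by symmetry each draw (even without replacement) has P(orange) = 9/29.
E[X] = 6 · 9/29 = 54/29 ≈ 1.8621.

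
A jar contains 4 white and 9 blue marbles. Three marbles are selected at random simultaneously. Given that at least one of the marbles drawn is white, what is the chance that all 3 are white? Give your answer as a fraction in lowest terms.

2/101

P(all 3 white) = C(4,3)/C(13,3) = 2/143; P(at least one white) = 1 − C(9,3)/C(13,3) = 101/143.
Since 'all 3 white' ⊆ 'at least one white', P(all 3 | at least one) = 2/143 / 101/143 = 2/101 ≈ 0.0198.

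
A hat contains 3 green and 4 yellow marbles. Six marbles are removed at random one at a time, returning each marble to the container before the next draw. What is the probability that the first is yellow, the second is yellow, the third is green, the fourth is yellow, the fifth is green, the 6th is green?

1728/117649

Multiply the conditional probability of each draw in order, with replacement (the composition resets each draw).
P = (4/7) · (4/7) · (3/7) · (4/7) · (3/7) · (3/7) = 1728/117649 ≈ 0.0147.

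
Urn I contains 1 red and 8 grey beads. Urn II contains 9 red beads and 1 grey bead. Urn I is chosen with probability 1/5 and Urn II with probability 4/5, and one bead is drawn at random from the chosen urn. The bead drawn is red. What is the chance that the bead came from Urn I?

P(red | Urn I) = 1/9; P(red | Urn II) = 9/10.
P(red) = 1/5·1/9 + 4/5·9/10 = 167/225.
By Bayes' rule, P(Urn I | red) = 1/45 / 167/225 = 5/167 ≈ 0.0299.

5/167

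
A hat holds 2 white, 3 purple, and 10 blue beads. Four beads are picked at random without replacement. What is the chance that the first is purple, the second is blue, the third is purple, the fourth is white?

1/273

Multiply the conditional probability of each draw in order, without replacement, so each draw removes one from its color and from the total.
P = (3/15) · (10/14) · (2/13) · (2/12) = 1/273 ≈ 0.0037.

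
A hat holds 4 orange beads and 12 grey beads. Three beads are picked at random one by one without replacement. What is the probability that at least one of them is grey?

139/140

Use the complement: P(at least one grey) = 1 − P(no grey).
P(none) = C(4,3)/C(16,3) = 4/560.
So P = 1 − 4/560 = 139/140 ≈ 0.9929.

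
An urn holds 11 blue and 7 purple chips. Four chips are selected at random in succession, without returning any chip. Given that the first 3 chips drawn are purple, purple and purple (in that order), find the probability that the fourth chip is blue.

11/15

After removing 3 purple, the urn has 11 blue out of 15 remaining.
P(fourth is blue | given) = 11/15 ≈ 0.7333.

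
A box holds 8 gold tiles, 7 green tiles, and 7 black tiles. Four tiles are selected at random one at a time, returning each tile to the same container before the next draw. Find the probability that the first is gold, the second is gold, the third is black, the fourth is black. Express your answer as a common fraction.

196/14641

Multiply the conditional probability of each draw in order, with replacement (the composition resets each draw).
P = (8/22) · (8/22) · (7/22) · (7/22) = 196/14641 ≈ 0.0134.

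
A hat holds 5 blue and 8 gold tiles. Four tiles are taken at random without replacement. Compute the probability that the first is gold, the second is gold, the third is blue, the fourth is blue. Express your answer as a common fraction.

28/429

Multiply the conditional probability of each draw in order, without replacement, so each draw removes one from its color and from the total.
P = (8/13) · (7/12) · (5/11) · (4/10) = 28/429 ≈ 0.0653.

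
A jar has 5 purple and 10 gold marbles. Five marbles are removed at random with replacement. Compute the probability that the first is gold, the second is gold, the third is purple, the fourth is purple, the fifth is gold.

Multiply the conditional probability of each draw in order, with replacement (the composition resets each draw).
P = (10/15) · (10/15) · (5/15) · (5/15) · (10/15) = 8/243 ≈ 0.0329.

8/243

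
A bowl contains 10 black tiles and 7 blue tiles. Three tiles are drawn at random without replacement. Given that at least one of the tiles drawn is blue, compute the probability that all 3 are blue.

P(all 3 blue) = C(7,3)/C(17,3) = 7/136; P(at least one blue) = 1 − C(10,3)/C(17,3) = 14/17.
Since 'all 3 blue' ⊆ 'at least one blue', P(all 3 | at least one) = 7/136 / 14/17 = 1/16 ≈ 0.0625.

1/16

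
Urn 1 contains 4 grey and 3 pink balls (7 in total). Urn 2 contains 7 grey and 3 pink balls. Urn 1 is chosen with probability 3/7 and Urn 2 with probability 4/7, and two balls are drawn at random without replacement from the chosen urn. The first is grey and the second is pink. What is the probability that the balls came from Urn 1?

P(E | Urn 1) = 2/7; P(E | Urn 2) = 7/30.
P(E) = 3/7·2/7 + 4/7·7/30 = 188/735.
By Bayes' rule, P(Urn 1 | E) = 6/49 / 188/735 = 45/94 ≈ 0.4787.

45/94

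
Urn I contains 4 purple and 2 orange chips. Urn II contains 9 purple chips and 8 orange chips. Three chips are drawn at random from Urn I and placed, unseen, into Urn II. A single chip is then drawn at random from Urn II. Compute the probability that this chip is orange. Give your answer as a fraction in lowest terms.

9/20

Condition on how many of the transferred chips are orange (from Urn I: 2 orange of 6; then Urn II has 20 total).
  0 orange: C(2,0)C(4,3)/C(6,3) = 1/5; then P = 8/20
  1 orange: C(2,1)C(4,2)/C(6,3) = 3/5; then P = 9/20
  2 orange: C(2,2)C(4,1)/C(6,3) = 1/5; then P = 10/20
P(orange from Urn II) = 9/20 ≈ 0.4500.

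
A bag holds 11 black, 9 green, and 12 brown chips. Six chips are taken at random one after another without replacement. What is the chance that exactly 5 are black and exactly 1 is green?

33/7192

Unordered draws without replacement: count favorable combinations over C(32,6).
Favorable = C(11,5) · C(9,1) · C(12,0) = 4158; total = C(32,6) = 906192.
P = 4158/906192 = 33/7192 ≈ 0.0046.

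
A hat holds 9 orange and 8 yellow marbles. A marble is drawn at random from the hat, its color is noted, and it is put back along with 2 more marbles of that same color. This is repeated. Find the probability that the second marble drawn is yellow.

Condition on the first draw. If first is yellow (prob 8/17), second-yellow has prob (10)/(19); if not (prob 9/17), it has prob 8/(19).
P = (8/17)·(10/19) + (9/17)·(8/19) = 8/17 ≈ 0.4706.

8/17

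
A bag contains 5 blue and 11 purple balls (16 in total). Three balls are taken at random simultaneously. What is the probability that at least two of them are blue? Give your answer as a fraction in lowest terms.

Sum the hypergeometric tail for j = 2,…,3 blue balls.
Favorable = C(5,2)·C(11,1) + C(5,3)·C(11,0) = 120; total = C(16,3) = 560.
P = 120/560 = 3/14 ≈ 0.2143.

3/14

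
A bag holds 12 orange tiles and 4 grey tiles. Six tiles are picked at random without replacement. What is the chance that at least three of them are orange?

Sum the hypergeometric tail for j = 3,…,6 orange tiles.
Favorable = C(12,3)·C(4,3) + C(12,4)·C(4,2) + C(12,5)·C(4,1) + C(12,6)·C(4,0) = 7942; total = C(16,6) = 8008.
P = 7942/8008 = 361/364 ≈ 0.9918.

361/364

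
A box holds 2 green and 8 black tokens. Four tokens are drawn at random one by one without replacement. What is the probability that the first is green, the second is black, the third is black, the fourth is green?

Multiply the conditional probability of each draw in order, without replacement, so each draw removes one from its color and from the total.
P = (2/10) · (8/9) · (7/8) · (1/7) = 1/45 ≈ 0.0222.

1/45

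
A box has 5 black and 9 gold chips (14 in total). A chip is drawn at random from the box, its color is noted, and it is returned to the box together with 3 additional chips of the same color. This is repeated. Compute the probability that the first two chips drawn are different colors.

45/119

Either black then gold, or gold then black; after the first draw the total is 17.
P = (5/14)·(9/17) + (9/14)·(5/17) = 45/119 ≈ 0.3782.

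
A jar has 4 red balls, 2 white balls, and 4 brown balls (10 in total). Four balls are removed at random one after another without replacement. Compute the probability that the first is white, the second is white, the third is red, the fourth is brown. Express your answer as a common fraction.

2/315

Multiply the conditional probability of each draw in order, without replacement, so each draw removes one from its color and from the total.
P = (2/10) · (1/9) · (4/8) · (4/7) = 2/315 ≈ 0.0063.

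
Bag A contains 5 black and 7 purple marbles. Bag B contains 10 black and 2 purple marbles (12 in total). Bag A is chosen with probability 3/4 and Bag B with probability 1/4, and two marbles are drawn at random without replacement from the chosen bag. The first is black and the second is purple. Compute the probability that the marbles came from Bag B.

4/25

P(E | Bag A) = 35/132; P(E | Bag B) = 5/33.
P(E) = 3/4·35/132 + 1/4·5/33 = 125/528.
By Bayes' rule, P(Bag B | E) = 5/132 / 125/528 = 4/25 ≈ 0.1600.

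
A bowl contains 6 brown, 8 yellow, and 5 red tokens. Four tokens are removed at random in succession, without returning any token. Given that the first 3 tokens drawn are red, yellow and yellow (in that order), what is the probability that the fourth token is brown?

3/8

After removing 2 yellow, 1 red, the bowl has 6 brown out of 16 remaining.
P(fourth is brown | given) = 6/16 = 3/8 ≈ 0.3750.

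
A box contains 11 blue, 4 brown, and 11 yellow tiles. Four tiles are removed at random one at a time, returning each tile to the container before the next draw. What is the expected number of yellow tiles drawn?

22/13

By linearity of expectation, E[X] = Σ P(draw i is yellow); each independent draw has P(yellow) = 11/26.
E[X] = 4 · 11/26 = 22/13 ≈ 1.6923.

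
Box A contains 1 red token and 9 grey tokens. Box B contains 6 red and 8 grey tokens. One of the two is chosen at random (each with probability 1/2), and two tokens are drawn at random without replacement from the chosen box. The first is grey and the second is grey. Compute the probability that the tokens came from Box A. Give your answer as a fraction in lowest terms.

P(E | Box A) = 4/5; P(E | Box B) = 4/13.
P(E) = 1/2·4/5 + 1/2·4/13 = 36/65.
By Bayes' rule, P(Box A | E) = 2/5 / 36/65 = 13/18 ≈ 0.7222.

13/18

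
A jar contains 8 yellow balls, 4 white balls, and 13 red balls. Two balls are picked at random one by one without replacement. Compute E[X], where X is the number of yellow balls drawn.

By linearity of expectation, E[X] = Σ P(draw i is yellow); by symmetry each draw (even without replacement) has P(yellow) = 8/25.
E[X] = 2 · 8/25 = 16/25 ≈ 0.6400.

16/25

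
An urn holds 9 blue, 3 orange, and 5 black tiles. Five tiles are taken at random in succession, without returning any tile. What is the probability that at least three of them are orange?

1/68

Sum the hypergeometric tail for j = 3,…,3 orange tiles.
Favorable = C(3,3)·C(14,2) = 91; total = C(17,5) = 6188.
P = 91/6188 = 1/68 ≈ 0.0147.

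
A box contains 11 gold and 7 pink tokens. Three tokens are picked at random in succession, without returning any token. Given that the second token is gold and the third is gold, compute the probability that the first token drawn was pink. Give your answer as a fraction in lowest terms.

7/16

P(first=pink and the second token is gold and the third is gold) = (7/18)·(11/17)·(10/16) = 385/2448.
P(E) = Σ over first color = 55/272 + 385/2448 = 55/153.
By Bayes, P(first=pink | E) = 385/2448 / 55/153 = 7/16 ≈ 0.4375.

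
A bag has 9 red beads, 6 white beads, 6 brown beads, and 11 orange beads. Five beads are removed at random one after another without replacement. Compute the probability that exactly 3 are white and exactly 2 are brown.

75/50344

Unordered draws without replacement: count favorable combinations over C(32,5).
Favorable = C(9,0) · C(6,3) · C(6,2) · C(11,0) = 300; total = C(32,5) = 201376.
P = 300/201376 = 75/50344 ≈ 0.0015.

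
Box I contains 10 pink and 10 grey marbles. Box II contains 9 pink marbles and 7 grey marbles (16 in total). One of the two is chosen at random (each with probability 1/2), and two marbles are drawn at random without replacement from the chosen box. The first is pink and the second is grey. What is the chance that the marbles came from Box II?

399/799

P(E | Box I) = 5/19; P(E | Box II) = 21/80.
P(E) = 1/2·5/19 + 1/2·21/80 = 799/3040.
By Bayes' rule, P(Box II | E) = 21/160 / 799/3040 = 399/799 ≈ 0.4994.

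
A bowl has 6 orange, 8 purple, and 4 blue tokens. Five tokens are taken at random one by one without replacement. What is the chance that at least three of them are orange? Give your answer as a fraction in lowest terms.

Sum the hypergeometric tail for j = 3,…,5 orange tokens.
Favorable = C(6,3)·C(12,2) + C(6,4)·C(12,1) + C(6,5)·C(12,0) = 1506; total = C(18,5) = 8568.
P = 1506/8568 = 251/1428 ≈ 0.1758.

251/1428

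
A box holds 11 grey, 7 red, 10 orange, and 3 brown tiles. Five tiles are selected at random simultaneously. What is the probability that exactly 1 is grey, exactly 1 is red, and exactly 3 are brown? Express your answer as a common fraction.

11/24273

Unordered draws without replacement: count favorable combinations over C(31,5).
Favorable = C(11,1) · C(7,1) · C(10,0) · C(3,3) = 77; total = C(31,5) = 169911.
P = 77/169911 = 11/24273 ≈ 0.0005.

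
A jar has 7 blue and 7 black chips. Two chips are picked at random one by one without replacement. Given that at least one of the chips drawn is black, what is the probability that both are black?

P(both black) = C(7,2)/C(14,2) = 3/13; P(at least one black) = 1 − C(7,2)/C(14,2) = 10/13.
Since 'both black' ⊆ 'at least one black', P(both | at least one) = 3/13 / 10/13 = 3/10 ≈ 0.3000.

3/10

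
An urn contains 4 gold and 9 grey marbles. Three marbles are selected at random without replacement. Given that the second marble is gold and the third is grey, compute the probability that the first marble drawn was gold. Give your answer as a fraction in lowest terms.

3/11

P(first=gold and the second marble is gold and the third is grey) = (4/13)·(3/12)·(9/11) = 9/143.
P(E) = Σ over first color = 9/143 + 24/143 = 3/13.
By Bayes, P(first=gold | E) = 9/143 / 3/13 = 3/11 ≈ 0.2727.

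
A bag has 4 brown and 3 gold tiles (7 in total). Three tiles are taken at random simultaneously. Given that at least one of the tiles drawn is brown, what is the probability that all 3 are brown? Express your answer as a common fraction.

2/17

P(all 3 brown) = C(4,3)/C(7,3) = 4/35; P(at least one brown) = 1 − C(3,3)/C(7,3) = 34/35.
Since 'all 3 brown' ⊆ 'at least one brown', P(all 3 | at least one) = 4/35 / 34/35 = 2/17 ≈ 0.1176.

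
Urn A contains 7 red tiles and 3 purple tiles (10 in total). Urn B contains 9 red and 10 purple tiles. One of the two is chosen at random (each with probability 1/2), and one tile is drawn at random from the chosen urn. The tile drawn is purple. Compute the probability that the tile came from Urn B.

100/157

P(purple | Urn A) = 3/10; P(purple | Urn B) = 10/19.
P(purple) = 1/2·3/10 + 1/2·10/19 = 157/380.
By Bayes' rule, P(Urn B | purple) = 5/19 / 157/380 = 100/157 ≈ 0.6369.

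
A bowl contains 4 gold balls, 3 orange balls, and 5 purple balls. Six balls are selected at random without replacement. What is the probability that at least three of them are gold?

3/11

Sum the hypergeometric tail for j = 3,…,4 gold balls.
Favorable = C(4,3)·C(8,3) + C(4,4)·C(8,2) = 252; total = C(12,6) = 924.
P = 252/924 = 3/11 ≈ 0.2727.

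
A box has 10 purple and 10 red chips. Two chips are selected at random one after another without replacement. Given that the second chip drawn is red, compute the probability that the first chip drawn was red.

9/19

P(first=red and the second chip drawn is red) = (10/20)·(9/19) = 9/38.
P(the second chip drawn is red) = Σ over first color = 5/19 + 9/38 = 1/2.
By Bayes, P(first=red | the second chip drawn is red) = 9/38 / 1/2 = 9/19 ≈ 0.4737.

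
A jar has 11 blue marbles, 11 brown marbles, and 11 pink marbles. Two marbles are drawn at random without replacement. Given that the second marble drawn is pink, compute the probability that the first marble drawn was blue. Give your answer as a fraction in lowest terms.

P(first=blue and the second marble drawn is pink) = (11/33)·(11/32) = 11/96.
P(the second marble drawn is pink) = Σ over first color = 11/96 + 11/96 + 5/48 = 1/3.
By Bayes, P(first=blue | the second marble drawn is pink) = 11/96 / 1/3 = 11/32 ≈ 0.3438.

11/32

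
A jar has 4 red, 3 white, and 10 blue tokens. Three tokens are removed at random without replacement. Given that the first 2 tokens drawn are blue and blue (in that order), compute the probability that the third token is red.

4/15

After removing 2 blue, the jar has 4 red out of 15 remaining.
P(third is red | given) = 4/15 ≈ 0.2667.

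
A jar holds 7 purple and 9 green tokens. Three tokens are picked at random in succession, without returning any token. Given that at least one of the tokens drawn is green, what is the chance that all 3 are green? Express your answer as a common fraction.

4/25

P(all 3 green) = C(9,3)/C(16,3) = 3/20; P(at least one green) = 1 − C(7,3)/C(16,3) = 15/16.
Since 'all 3 green' ⊆ 'at least one green', P(all 3 | at least one) = 3/20 / 15/16 = 4/25 ≈ 0.1600.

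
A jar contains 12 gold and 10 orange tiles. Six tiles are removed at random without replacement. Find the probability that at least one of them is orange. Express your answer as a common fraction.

Use the complement: P(at least one orange) = 1 − P(no orange).
P(none) = C(12,6)/C(22,6) = 924/74613.
So P = 1 − 924/74613 = 319/323 ≈ 0.9876.

319/323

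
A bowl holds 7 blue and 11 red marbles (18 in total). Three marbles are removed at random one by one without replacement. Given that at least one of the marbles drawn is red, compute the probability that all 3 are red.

15/71

P(all 3 red) = C(11,3)/C(18,3) = 55/272; P(at least one red) = 1 − C(7,3)/C(18,3) = 781/816.
Since 'all 3 red' ⊆ 'at least one red', P(all 3 | at least one) = 55/272 / 781/816 = 15/71 ≈ 0.2113.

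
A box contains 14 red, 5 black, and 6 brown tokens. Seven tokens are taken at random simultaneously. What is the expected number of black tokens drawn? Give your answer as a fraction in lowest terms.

7/5

By linearity of expectation, E[X] = Σ P(draw i is black); by symmetry each draw (even without replacement) has P(black) = 5/25.
E[X] = 7 · 5/25 = 7/5 ≈ 1.4000.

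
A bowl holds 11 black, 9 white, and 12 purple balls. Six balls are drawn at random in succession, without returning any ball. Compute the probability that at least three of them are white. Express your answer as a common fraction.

Sum the hypergeometric tail for j = 3,…,6 white balls.
Favorable = C(9,3)·C(23,3) + C(9,4)·C(23,2) + C(9,5)·C(23,1) + C(9,6)·C(23,0) = 183624; total = C(32,6) = 906192.
P = 183624/906192 = 1093/5394 ≈ 0.2026.

1093/5394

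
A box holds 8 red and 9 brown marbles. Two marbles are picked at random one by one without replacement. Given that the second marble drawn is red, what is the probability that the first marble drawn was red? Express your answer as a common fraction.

7/16

P(first=red and the second marble drawn is red) = (8/17)·(7/16) = 7/34.
P(the second marble drawn is red) = Σ over first color = 7/34 + 9/34 = 8/17.
By Bayes, P(first=red | the second marble drawn is red) = 7/34 / 8/17 = 7/16 ≈ 0.4375.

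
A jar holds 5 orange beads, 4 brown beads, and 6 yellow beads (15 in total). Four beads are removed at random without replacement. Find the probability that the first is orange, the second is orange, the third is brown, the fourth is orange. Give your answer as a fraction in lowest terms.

2/273

Multiply the conditional probability of each draw in order, without replacement, so each draw removes one from its color and from the total.
P = (5/15) · (4/14) · (4/13) · (3/12) = 2/273 ≈ 0.0073.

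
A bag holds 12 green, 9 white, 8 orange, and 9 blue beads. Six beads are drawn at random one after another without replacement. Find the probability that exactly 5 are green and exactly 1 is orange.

192/83657

Unordered draws without replacement: count favorable combinations over C(38,6).
Favorable = C(12,5) · C(9,0) · C(8,1) · C(9,0) = 6336; total = C(38,6) = 2760681.
P = 6336/2760681 = 192/83657 ≈ 0.0023.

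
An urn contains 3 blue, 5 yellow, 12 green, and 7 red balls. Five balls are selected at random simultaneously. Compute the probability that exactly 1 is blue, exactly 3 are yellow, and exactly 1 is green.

Unordered draws without replacement: count favorable combinations over C(27,5).
Favorable = C(3,1) · C(5,3) · C(12,1) · C(7,0) = 360; total = C(27,5) = 80730.
P = 360/80730 = 4/897 ≈ 0.0045.

4/897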